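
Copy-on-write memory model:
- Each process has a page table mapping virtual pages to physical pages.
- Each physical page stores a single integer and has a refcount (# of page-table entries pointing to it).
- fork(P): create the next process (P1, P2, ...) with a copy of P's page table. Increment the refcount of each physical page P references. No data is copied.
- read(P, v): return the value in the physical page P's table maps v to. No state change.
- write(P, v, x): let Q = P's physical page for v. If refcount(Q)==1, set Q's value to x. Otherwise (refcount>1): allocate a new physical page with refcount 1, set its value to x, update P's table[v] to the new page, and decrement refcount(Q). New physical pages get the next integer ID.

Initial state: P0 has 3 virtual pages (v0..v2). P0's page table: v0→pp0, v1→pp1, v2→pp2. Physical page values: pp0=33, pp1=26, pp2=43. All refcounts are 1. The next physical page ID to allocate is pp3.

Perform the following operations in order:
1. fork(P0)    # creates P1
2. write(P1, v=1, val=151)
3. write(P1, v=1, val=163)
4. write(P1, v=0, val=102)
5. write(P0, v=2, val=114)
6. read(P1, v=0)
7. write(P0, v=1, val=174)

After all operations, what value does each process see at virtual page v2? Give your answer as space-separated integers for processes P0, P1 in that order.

Answer: 114 43

Derivation:
Op 1: fork(P0) -> P1. 3 ppages; refcounts: pp0:2 pp1:2 pp2:2
Op 2: write(P1, v1, 151). refcount(pp1)=2>1 -> COPY to pp3. 4 ppages; refcounts: pp0:2 pp1:1 pp2:2 pp3:1
Op 3: write(P1, v1, 163). refcount(pp3)=1 -> write in place. 4 ppages; refcounts: pp0:2 pp1:1 pp2:2 pp3:1
Op 4: write(P1, v0, 102). refcount(pp0)=2>1 -> COPY to pp4. 5 ppages; refcounts: pp0:1 pp1:1 pp2:2 pp3:1 pp4:1
Op 5: write(P0, v2, 114). refcount(pp2)=2>1 -> COPY to pp5. 6 ppages; refcounts: pp0:1 pp1:1 pp2:1 pp3:1 pp4:1 pp5:1
Op 6: read(P1, v0) -> 102. No state change.
Op 7: write(P0, v1, 174). refcount(pp1)=1 -> write in place. 6 ppages; refcounts: pp0:1 pp1:1 pp2:1 pp3:1 pp4:1 pp5:1
P0: v2 -> pp5 = 114
P1: v2 -> pp2 = 43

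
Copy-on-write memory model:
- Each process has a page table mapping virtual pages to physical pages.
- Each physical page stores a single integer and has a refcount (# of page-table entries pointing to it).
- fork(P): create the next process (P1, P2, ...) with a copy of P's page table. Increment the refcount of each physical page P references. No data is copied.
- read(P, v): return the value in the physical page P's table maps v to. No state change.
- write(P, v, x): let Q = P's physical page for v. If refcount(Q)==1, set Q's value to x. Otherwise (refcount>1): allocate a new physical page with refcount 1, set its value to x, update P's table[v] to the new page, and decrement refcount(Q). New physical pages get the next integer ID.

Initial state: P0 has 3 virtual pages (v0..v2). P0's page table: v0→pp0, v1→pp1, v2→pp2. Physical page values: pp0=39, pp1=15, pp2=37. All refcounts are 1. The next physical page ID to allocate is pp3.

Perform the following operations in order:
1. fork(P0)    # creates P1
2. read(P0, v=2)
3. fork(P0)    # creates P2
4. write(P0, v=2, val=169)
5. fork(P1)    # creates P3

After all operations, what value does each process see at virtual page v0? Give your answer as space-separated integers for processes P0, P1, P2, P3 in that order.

Answer: 39 39 39 39

Derivation:
Op 1: fork(P0) -> P1. 3 ppages; refcounts: pp0:2 pp1:2 pp2:2
Op 2: read(P0, v2) -> 37. No state change.
Op 3: fork(P0) -> P2. 3 ppages; refcounts: pp0:3 pp1:3 pp2:3
Op 4: write(P0, v2, 169). refcount(pp2)=3>1 -> COPY to pp3. 4 ppages; refcounts: pp0:3 pp1:3 pp2:2 pp3:1
Op 5: fork(P1) -> P3. 4 ppages; refcounts: pp0:4 pp1:4 pp2:3 pp3:1
P0: v0 -> pp0 = 39
P1: v0 -> pp0 = 39
P2: v0 -> pp0 = 39
P3: v0 -> pp0 = 39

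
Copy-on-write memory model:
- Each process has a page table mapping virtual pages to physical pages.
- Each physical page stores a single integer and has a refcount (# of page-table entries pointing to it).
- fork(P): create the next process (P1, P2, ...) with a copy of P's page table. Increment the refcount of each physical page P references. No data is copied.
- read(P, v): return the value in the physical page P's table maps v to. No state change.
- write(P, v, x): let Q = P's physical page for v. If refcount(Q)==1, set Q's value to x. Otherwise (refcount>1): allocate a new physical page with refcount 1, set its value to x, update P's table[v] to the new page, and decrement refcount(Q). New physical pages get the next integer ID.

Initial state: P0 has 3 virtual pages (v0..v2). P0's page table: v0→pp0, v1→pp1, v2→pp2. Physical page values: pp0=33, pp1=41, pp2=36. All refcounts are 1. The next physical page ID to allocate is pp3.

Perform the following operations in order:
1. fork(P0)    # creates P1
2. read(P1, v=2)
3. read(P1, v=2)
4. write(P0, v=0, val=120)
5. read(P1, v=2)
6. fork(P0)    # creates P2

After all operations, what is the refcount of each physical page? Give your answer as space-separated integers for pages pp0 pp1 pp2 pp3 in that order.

Op 1: fork(P0) -> P1. 3 ppages; refcounts: pp0:2 pp1:2 pp2:2
Op 2: read(P1, v2) -> 36. No state change.
Op 3: read(P1, v2) -> 36. No state change.
Op 4: write(P0, v0, 120). refcount(pp0)=2>1 -> COPY to pp3. 4 ppages; refcounts: pp0:1 pp1:2 pp2:2 pp3:1
Op 5: read(P1, v2) -> 36. No state change.
Op 6: fork(P0) -> P2. 4 ppages; refcounts: pp0:1 pp1:3 pp2:3 pp3:2

Answer: 1 3 3 2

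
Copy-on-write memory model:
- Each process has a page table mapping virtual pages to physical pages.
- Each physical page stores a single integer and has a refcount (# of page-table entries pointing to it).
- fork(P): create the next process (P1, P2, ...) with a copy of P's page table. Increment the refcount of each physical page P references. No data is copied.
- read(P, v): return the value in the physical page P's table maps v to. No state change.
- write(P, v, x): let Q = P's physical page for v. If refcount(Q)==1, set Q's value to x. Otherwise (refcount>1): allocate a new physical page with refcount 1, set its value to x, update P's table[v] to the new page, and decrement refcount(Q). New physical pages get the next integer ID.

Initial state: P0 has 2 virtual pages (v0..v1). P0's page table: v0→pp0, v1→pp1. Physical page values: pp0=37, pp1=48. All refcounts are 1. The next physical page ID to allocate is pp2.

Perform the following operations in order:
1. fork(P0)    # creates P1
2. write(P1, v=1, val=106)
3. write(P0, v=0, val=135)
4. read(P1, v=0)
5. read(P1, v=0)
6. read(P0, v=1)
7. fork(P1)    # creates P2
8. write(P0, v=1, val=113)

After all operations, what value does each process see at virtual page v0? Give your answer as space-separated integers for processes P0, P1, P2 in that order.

Answer: 135 37 37

Derivation:
Op 1: fork(P0) -> P1. 2 ppages; refcounts: pp0:2 pp1:2
Op 2: write(P1, v1, 106). refcount(pp1)=2>1 -> COPY to pp2. 3 ppages; refcounts: pp0:2 pp1:1 pp2:1
Op 3: write(P0, v0, 135). refcount(pp0)=2>1 -> COPY to pp3. 4 ppages; refcounts: pp0:1 pp1:1 pp2:1 pp3:1
Op 4: read(P1, v0) -> 37. No state change.
Op 5: read(P1, v0) -> 37. No state change.
Op 6: read(P0, v1) -> 48. No state change.
Op 7: fork(P1) -> P2. 4 ppages; refcounts: pp0:2 pp1:1 pp2:2 pp3:1
Op 8: write(P0, v1, 113). refcount(pp1)=1 -> write in place. 4 ppages; refcounts: pp0:2 pp1:1 pp2:2 pp3:1
P0: v0 -> pp3 = 135
P1: v0 -> pp0 = 37
P2: v0 -> pp0 = 37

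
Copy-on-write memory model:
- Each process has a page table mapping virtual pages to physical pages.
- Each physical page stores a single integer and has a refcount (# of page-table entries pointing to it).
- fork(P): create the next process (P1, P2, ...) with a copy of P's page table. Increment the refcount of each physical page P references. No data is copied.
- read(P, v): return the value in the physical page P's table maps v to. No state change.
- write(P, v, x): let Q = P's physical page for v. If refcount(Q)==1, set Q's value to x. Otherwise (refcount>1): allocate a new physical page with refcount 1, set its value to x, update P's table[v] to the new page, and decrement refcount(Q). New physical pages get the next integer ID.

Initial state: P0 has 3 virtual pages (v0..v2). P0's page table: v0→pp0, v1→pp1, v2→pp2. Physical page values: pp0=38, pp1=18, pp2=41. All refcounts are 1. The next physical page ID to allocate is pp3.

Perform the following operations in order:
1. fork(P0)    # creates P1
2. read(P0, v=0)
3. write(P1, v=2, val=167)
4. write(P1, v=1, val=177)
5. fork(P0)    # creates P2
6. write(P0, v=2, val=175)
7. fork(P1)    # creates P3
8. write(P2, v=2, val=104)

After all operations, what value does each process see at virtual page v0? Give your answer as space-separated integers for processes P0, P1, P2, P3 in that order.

Answer: 38 38 38 38

Derivation:
Op 1: fork(P0) -> P1. 3 ppages; refcounts: pp0:2 pp1:2 pp2:2
Op 2: read(P0, v0) -> 38. No state change.
Op 3: write(P1, v2, 167). refcount(pp2)=2>1 -> COPY to pp3. 4 ppages; refcounts: pp0:2 pp1:2 pp2:1 pp3:1
Op 4: write(P1, v1, 177). refcount(pp1)=2>1 -> COPY to pp4. 5 ppages; refcounts: pp0:2 pp1:1 pp2:1 pp3:1 pp4:1
Op 5: fork(P0) -> P2. 5 ppages; refcounts: pp0:3 pp1:2 pp2:2 pp3:1 pp4:1
Op 6: write(P0, v2, 175). refcount(pp2)=2>1 -> COPY to pp5. 6 ppages; refcounts: pp0:3 pp1:2 pp2:1 pp3:1 pp4:1 pp5:1
Op 7: fork(P1) -> P3. 6 ppages; refcounts: pp0:4 pp1:2 pp2:1 pp3:2 pp4:2 pp5:1
Op 8: write(P2, v2, 104). refcount(pp2)=1 -> write in place. 6 ppages; refcounts: pp0:4 pp1:2 pp2:1 pp3:2 pp4:2 pp5:1
P0: v0 -> pp0 = 38
P1: v0 -> pp0 = 38
P2: v0 -> pp0 = 38
P3: v0 -> pp0 = 38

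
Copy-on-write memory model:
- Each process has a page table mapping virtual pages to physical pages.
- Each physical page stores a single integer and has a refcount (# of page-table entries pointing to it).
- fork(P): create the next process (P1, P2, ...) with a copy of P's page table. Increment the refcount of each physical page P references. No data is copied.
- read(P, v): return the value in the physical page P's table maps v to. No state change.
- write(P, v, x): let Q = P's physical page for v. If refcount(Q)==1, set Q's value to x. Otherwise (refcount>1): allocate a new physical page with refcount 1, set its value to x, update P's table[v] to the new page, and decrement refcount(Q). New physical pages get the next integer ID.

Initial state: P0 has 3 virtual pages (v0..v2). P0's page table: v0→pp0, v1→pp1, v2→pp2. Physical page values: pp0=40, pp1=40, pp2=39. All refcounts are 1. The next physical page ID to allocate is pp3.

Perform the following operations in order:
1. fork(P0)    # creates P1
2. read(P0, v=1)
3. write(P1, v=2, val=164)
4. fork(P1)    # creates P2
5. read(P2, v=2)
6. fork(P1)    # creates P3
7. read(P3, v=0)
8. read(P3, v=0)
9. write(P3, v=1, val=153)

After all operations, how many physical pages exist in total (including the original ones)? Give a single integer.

Answer: 5

Derivation:
Op 1: fork(P0) -> P1. 3 ppages; refcounts: pp0:2 pp1:2 pp2:2
Op 2: read(P0, v1) -> 40. No state change.
Op 3: write(P1, v2, 164). refcount(pp2)=2>1 -> COPY to pp3. 4 ppages; refcounts: pp0:2 pp1:2 pp2:1 pp3:1
Op 4: fork(P1) -> P2. 4 ppages; refcounts: pp0:3 pp1:3 pp2:1 pp3:2
Op 5: read(P2, v2) -> 164. No state change.
Op 6: fork(P1) -> P3. 4 ppages; refcounts: pp0:4 pp1:4 pp2:1 pp3:3
Op 7: read(P3, v0) -> 40. No state change.
Op 8: read(P3, v0) -> 40. No state change.
Op 9: write(P3, v1, 153). refcount(pp1)=4>1 -> COPY to pp4. 5 ppages; refcounts: pp0:4 pp1:3 pp2:1 pp3:3 pp4:1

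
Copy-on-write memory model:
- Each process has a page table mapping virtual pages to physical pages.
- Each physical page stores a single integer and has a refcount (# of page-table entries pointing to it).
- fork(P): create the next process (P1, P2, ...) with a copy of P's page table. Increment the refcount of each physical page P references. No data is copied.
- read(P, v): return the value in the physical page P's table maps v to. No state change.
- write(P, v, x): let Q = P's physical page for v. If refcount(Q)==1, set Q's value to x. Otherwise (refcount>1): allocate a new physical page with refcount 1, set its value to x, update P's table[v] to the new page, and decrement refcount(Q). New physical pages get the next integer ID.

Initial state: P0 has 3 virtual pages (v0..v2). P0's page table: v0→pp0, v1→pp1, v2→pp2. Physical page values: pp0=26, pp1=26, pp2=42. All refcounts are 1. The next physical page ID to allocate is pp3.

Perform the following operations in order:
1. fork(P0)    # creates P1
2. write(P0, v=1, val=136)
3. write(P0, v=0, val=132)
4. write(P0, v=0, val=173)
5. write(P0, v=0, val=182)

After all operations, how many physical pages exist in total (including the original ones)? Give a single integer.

Answer: 5

Derivation:
Op 1: fork(P0) -> P1. 3 ppages; refcounts: pp0:2 pp1:2 pp2:2
Op 2: write(P0, v1, 136). refcount(pp1)=2>1 -> COPY to pp3. 4 ppages; refcounts: pp0:2 pp1:1 pp2:2 pp3:1
Op 3: write(P0, v0, 132). refcount(pp0)=2>1 -> COPY to pp4. 5 ppages; refcounts: pp0:1 pp1:1 pp2:2 pp3:1 pp4:1
Op 4: write(P0, v0, 173). refcount(pp4)=1 -> write in place. 5 ppages; refcounts: pp0:1 pp1:1 pp2:2 pp3:1 pp4:1
Op 5: write(P0, v0, 182). refcount(pp4)=1 -> write in place. 5 ppages; refcounts: pp0:1 pp1:1 pp2:2 pp3:1 pp4:1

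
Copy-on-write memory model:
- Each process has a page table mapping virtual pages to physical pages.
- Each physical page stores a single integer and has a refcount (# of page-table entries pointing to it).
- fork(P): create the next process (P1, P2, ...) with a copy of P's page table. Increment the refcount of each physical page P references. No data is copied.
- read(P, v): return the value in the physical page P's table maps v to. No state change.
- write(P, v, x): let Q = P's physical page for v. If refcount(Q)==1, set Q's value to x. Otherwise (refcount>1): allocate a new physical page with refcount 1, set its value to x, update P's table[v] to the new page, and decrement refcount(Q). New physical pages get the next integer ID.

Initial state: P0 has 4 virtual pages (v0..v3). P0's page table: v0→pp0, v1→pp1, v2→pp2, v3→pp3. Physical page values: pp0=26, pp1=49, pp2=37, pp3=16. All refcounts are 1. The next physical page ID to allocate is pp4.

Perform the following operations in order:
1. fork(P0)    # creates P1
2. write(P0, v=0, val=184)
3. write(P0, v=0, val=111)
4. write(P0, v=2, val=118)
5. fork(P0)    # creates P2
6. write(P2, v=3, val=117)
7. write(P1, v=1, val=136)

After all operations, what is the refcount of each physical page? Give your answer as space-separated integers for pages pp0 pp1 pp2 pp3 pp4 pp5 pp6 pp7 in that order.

Answer: 1 2 1 2 2 2 1 1

Derivation:
Op 1: fork(P0) -> P1. 4 ppages; refcounts: pp0:2 pp1:2 pp2:2 pp3:2
Op 2: write(P0, v0, 184). refcount(pp0)=2>1 -> COPY to pp4. 5 ppages; refcounts: pp0:1 pp1:2 pp2:2 pp3:2 pp4:1
Op 3: write(P0, v0, 111). refcount(pp4)=1 -> write in place. 5 ppages; refcounts: pp0:1 pp1:2 pp2:2 pp3:2 pp4:1
Op 4: write(P0, v2, 118). refcount(pp2)=2>1 -> COPY to pp5. 6 ppages; refcounts: pp0:1 pp1:2 pp2:1 pp3:2 pp4:1 pp5:1
Op 5: fork(P0) -> P2. 6 ppages; refcounts: pp0:1 pp1:3 pp2:1 pp3:3 pp4:2 pp5:2
Op 6: write(P2, v3, 117). refcount(pp3)=3>1 -> COPY to pp6. 7 ppages; refcounts: pp0:1 pp1:3 pp2:1 pp3:2 pp4:2 pp5:2 pp6:1
Op 7: write(P1, v1, 136). refcount(pp1)=3>1 -> COPY to pp7. 8 ppages; refcounts: pp0:1 pp1:2 pp2:1 pp3:2 pp4:2 pp5:2 pp6:1 pp7:1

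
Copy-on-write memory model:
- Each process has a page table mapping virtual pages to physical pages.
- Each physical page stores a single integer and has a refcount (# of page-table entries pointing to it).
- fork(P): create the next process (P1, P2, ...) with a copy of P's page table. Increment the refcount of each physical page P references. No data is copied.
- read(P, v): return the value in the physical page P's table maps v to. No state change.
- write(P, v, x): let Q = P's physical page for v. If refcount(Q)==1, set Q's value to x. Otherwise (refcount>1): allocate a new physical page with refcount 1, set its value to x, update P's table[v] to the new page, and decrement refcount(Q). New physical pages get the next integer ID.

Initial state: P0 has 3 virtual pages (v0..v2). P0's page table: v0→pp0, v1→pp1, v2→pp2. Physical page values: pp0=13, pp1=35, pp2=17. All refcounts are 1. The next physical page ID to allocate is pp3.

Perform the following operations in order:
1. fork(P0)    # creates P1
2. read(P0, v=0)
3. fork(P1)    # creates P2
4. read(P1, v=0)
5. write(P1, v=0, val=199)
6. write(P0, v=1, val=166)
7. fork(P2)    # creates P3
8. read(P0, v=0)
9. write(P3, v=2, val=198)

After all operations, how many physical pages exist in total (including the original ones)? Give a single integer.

Answer: 6

Derivation:
Op 1: fork(P0) -> P1. 3 ppages; refcounts: pp0:2 pp1:2 pp2:2
Op 2: read(P0, v0) -> 13. No state change.
Op 3: fork(P1) -> P2. 3 ppages; refcounts: pp0:3 pp1:3 pp2:3
Op 4: read(P1, v0) -> 13. No state change.
Op 5: write(P1, v0, 199). refcount(pp0)=3>1 -> COPY to pp3. 4 ppages; refcounts: pp0:2 pp1:3 pp2:3 pp3:1
Op 6: write(P0, v1, 166). refcount(pp1)=3>1 -> COPY to pp4. 5 ppages; refcounts: pp0:2 pp1:2 pp2:3 pp3:1 pp4:1
Op 7: fork(P2) -> P3. 5 ppages; refcounts: pp0:3 pp1:3 pp2:4 pp3:1 pp4:1
Op 8: read(P0, v0) -> 13. No state change.
Op 9: write(P3, v2, 198). refcount(pp2)=4>1 -> COPY to pp5. 6 ppages; refcounts: pp0:3 pp1:3 pp2:3 pp3:1 pp4:1 pp5:1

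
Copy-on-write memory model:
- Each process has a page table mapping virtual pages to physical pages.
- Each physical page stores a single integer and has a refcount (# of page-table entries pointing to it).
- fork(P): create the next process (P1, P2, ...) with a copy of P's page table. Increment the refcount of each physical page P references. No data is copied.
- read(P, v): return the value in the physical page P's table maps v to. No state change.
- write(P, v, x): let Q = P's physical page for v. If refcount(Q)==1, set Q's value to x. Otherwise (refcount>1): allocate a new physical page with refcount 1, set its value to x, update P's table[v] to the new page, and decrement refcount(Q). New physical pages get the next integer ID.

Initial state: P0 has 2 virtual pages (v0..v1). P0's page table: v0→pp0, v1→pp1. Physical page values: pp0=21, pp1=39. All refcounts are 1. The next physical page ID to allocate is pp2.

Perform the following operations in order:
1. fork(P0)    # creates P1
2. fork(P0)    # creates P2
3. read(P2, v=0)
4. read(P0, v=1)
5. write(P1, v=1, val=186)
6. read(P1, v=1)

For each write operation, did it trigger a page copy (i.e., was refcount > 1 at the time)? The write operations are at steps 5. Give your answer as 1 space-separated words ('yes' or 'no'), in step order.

Op 1: fork(P0) -> P1. 2 ppages; refcounts: pp0:2 pp1:2
Op 2: fork(P0) -> P2. 2 ppages; refcounts: pp0:3 pp1:3
Op 3: read(P2, v0) -> 21. No state change.
Op 4: read(P0, v1) -> 39. No state change.
Op 5: write(P1, v1, 186). refcount(pp1)=3>1 -> COPY to pp2. 3 ppages; refcounts: pp0:3 pp1:2 pp2:1
Op 6: read(P1, v1) -> 186. No state change.

yes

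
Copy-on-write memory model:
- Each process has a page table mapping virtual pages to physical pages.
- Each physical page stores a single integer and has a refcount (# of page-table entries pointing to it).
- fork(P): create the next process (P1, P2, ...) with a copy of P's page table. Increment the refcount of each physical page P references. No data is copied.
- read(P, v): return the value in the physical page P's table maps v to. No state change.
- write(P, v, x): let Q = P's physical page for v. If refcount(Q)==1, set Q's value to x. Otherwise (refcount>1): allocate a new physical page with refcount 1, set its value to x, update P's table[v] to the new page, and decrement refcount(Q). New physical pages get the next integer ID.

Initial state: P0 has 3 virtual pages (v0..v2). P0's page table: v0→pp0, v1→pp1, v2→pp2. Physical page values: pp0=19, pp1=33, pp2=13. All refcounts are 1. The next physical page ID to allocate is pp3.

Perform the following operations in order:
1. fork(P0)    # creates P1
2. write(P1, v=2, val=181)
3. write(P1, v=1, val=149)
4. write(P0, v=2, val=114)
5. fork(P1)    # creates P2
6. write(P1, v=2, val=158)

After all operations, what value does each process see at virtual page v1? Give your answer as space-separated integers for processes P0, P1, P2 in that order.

Op 1: fork(P0) -> P1. 3 ppages; refcounts: pp0:2 pp1:2 pp2:2
Op 2: write(P1, v2, 181). refcount(pp2)=2>1 -> COPY to pp3. 4 ppages; refcounts: pp0:2 pp1:2 pp2:1 pp3:1
Op 3: write(P1, v1, 149). refcount(pp1)=2>1 -> COPY to pp4. 5 ppages; refcounts: pp0:2 pp1:1 pp2:1 pp3:1 pp4:1
Op 4: write(P0, v2, 114). refcount(pp2)=1 -> write in place. 5 ppages; refcounts: pp0:2 pp1:1 pp2:1 pp3:1 pp4:1
Op 5: fork(P1) -> P2. 5 ppages; refcounts: pp0:3 pp1:1 pp2:1 pp3:2 pp4:2
Op 6: write(P1, v2, 158). refcount(pp3)=2>1 -> COPY to pp5. 6 ppages; refcounts: pp0:3 pp1:1 pp2:1 pp3:1 pp4:2 pp5:1
P0: v1 -> pp1 = 33
P1: v1 -> pp4 = 149
P2: v1 -> pp4 = 149

Answer: 33 149 149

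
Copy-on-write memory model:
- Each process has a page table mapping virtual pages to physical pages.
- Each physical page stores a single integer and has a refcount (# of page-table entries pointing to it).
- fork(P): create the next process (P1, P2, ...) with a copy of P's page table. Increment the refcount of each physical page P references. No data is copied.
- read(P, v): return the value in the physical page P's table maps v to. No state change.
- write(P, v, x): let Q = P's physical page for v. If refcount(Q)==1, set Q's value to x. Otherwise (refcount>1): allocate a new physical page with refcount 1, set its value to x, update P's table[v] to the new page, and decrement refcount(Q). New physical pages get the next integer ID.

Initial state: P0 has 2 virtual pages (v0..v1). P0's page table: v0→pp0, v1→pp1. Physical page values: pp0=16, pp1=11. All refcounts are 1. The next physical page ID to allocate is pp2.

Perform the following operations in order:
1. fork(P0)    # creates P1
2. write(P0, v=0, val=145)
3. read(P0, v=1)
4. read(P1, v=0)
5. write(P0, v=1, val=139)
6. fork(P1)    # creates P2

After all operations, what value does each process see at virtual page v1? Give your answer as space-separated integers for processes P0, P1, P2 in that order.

Op 1: fork(P0) -> P1. 2 ppages; refcounts: pp0:2 pp1:2
Op 2: write(P0, v0, 145). refcount(pp0)=2>1 -> COPY to pp2. 3 ppages; refcounts: pp0:1 pp1:2 pp2:1
Op 3: read(P0, v1) -> 11. No state change.
Op 4: read(P1, v0) -> 16. No state change.
Op 5: write(P0, v1, 139). refcount(pp1)=2>1 -> COPY to pp3. 4 ppages; refcounts: pp0:1 pp1:1 pp2:1 pp3:1
Op 6: fork(P1) -> P2. 4 ppages; refcounts: pp0:2 pp1:2 pp2:1 pp3:1
P0: v1 -> pp3 = 139
P1: v1 -> pp1 = 11
P2: v1 -> pp1 = 11

Answer: 139 11 11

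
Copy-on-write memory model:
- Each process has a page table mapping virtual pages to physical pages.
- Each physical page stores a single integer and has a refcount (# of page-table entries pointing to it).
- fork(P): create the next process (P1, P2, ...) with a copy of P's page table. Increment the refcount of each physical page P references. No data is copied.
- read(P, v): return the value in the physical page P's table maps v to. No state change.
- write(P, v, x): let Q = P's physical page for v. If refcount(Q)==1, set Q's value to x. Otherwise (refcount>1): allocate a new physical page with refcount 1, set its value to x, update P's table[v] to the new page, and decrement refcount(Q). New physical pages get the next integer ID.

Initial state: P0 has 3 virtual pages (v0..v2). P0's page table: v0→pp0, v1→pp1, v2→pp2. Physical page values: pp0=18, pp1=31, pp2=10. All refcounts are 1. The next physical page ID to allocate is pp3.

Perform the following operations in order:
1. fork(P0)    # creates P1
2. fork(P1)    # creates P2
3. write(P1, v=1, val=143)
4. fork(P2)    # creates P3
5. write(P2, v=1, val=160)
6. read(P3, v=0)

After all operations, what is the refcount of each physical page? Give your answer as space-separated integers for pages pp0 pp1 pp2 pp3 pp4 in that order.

Answer: 4 2 4 1 1

Derivation:
Op 1: fork(P0) -> P1. 3 ppages; refcounts: pp0:2 pp1:2 pp2:2
Op 2: fork(P1) -> P2. 3 ppages; refcounts: pp0:3 pp1:3 pp2:3
Op 3: write(P1, v1, 143). refcount(pp1)=3>1 -> COPY to pp3. 4 ppages; refcounts: pp0:3 pp1:2 pp2:3 pp3:1
Op 4: fork(P2) -> P3. 4 ppages; refcounts: pp0:4 pp1:3 pp2:4 pp3:1
Op 5: write(P2, v1, 160). refcount(pp1)=3>1 -> COPY to pp4. 5 ppages; refcounts: pp0:4 pp1:2 pp2:4 pp3:1 pp4:1
Op 6: read(P3, v0) -> 18. No state change.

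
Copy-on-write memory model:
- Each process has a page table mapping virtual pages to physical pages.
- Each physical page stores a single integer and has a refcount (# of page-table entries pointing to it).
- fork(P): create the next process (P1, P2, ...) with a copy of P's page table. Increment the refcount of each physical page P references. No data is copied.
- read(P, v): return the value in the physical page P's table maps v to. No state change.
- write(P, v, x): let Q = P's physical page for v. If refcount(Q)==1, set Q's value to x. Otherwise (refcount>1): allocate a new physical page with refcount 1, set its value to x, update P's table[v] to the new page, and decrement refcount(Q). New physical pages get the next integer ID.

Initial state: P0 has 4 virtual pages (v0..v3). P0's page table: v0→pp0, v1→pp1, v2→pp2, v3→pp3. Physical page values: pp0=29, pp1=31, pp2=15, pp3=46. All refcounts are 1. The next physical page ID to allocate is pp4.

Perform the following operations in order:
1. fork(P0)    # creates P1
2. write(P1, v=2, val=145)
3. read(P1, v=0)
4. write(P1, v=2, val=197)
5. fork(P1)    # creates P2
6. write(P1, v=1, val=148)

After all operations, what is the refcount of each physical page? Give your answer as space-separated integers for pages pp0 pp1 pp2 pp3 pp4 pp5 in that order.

Answer: 3 2 1 3 2 1

Derivation:
Op 1: fork(P0) -> P1. 4 ppages; refcounts: pp0:2 pp1:2 pp2:2 pp3:2
Op 2: write(P1, v2, 145). refcount(pp2)=2>1 -> COPY to pp4. 5 ppages; refcounts: pp0:2 pp1:2 pp2:1 pp3:2 pp4:1
Op 3: read(P1, v0) -> 29. No state change.
Op 4: write(P1, v2, 197). refcount(pp4)=1 -> write in place. 5 ppages; refcounts: pp0:2 pp1:2 pp2:1 pp3:2 pp4:1
Op 5: fork(P1) -> P2. 5 ppages; refcounts: pp0:3 pp1:3 pp2:1 pp3:3 pp4:2
Op 6: write(P1, v1, 148). refcount(pp1)=3>1 -> COPY to pp5. 6 ppages; refcounts: pp0:3 pp1:2 pp2:1 pp3:3 pp4:2 pp5:1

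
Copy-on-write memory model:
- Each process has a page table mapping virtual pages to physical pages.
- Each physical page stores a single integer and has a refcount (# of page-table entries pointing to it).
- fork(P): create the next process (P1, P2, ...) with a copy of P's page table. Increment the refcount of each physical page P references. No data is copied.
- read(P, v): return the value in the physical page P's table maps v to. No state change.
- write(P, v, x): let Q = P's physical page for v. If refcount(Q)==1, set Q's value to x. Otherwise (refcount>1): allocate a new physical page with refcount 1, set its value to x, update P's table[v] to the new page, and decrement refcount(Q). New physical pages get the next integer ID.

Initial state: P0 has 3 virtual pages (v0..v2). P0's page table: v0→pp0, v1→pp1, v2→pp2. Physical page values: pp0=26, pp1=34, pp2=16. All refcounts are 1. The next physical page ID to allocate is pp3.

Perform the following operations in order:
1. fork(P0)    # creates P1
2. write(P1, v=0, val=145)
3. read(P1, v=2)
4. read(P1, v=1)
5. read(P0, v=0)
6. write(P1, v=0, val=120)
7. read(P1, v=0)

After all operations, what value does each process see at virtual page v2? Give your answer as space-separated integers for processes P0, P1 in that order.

Op 1: fork(P0) -> P1. 3 ppages; refcounts: pp0:2 pp1:2 pp2:2
Op 2: write(P1, v0, 145). refcount(pp0)=2>1 -> COPY to pp3. 4 ppages; refcounts: pp0:1 pp1:2 pp2:2 pp3:1
Op 3: read(P1, v2) -> 16. No state change.
Op 4: read(P1, v1) -> 34. No state change.
Op 5: read(P0, v0) -> 26. No state change.
Op 6: write(P1, v0, 120). refcount(pp3)=1 -> write in place. 4 ppages; refcounts: pp0:1 pp1:2 pp2:2 pp3:1
Op 7: read(P1, v0) -> 120. No state change.
P0: v2 -> pp2 = 16
P1: v2 -> pp2 = 16

Answer: 16 16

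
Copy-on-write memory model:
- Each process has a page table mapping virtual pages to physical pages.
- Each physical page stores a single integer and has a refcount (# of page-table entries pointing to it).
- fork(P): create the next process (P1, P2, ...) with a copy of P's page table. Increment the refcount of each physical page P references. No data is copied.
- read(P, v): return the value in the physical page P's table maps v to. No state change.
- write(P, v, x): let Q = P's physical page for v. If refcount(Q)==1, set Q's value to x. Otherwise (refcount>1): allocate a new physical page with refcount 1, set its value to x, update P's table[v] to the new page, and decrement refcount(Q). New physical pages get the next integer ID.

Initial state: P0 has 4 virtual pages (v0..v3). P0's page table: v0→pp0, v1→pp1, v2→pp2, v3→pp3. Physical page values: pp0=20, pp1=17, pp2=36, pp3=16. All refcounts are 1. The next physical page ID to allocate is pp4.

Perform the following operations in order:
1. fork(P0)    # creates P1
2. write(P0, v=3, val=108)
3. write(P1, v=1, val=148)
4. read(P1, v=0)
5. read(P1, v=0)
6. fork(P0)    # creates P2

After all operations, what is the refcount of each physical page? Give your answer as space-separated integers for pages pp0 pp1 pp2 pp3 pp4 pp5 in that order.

Answer: 3 2 3 1 2 1

Derivation:
Op 1: fork(P0) -> P1. 4 ppages; refcounts: pp0:2 pp1:2 pp2:2 pp3:2
Op 2: write(P0, v3, 108). refcount(pp3)=2>1 -> COPY to pp4. 5 ppages; refcounts: pp0:2 pp1:2 pp2:2 pp3:1 pp4:1
Op 3: write(P1, v1, 148). refcount(pp1)=2>1 -> COPY to pp5. 6 ppages; refcounts: pp0:2 pp1:1 pp2:2 pp3:1 pp4:1 pp5:1
Op 4: read(P1, v0) -> 20. No state change.
Op 5: read(P1, v0) -> 20. No state change.
Op 6: fork(P0) -> P2. 6 ppages; refcounts: pp0:3 pp1:2 pp2:3 pp3:1 pp4:2 pp5:1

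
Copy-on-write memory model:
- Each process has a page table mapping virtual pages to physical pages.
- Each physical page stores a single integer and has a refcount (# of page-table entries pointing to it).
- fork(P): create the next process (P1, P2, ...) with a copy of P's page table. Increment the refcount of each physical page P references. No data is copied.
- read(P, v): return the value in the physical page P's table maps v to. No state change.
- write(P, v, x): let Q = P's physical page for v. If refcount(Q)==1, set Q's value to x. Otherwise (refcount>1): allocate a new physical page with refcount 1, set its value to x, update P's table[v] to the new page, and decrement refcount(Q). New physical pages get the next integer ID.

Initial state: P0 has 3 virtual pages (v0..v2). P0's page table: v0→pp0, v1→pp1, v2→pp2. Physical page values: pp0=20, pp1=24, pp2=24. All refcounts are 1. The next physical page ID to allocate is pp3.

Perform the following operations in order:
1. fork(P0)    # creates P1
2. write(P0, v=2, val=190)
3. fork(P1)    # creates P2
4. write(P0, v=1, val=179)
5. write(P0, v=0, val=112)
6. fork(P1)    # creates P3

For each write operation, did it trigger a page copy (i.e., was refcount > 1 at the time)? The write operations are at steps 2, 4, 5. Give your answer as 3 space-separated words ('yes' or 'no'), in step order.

Op 1: fork(P0) -> P1. 3 ppages; refcounts: pp0:2 pp1:2 pp2:2
Op 2: write(P0, v2, 190). refcount(pp2)=2>1 -> COPY to pp3. 4 ppages; refcounts: pp0:2 pp1:2 pp2:1 pp3:1
Op 3: fork(P1) -> P2. 4 ppages; refcounts: pp0:3 pp1:3 pp2:2 pp3:1
Op 4: write(P0, v1, 179). refcount(pp1)=3>1 -> COPY to pp4. 5 ppages; refcounts: pp0:3 pp1:2 pp2:2 pp3:1 pp4:1
Op 5: write(P0, v0, 112). refcount(pp0)=3>1 -> COPY to pp5. 6 ppages; refcounts: pp0:2 pp1:2 pp2:2 pp3:1 pp4:1 pp5:1
Op 6: fork(P1) -> P3. 6 ppages; refcounts: pp0:3 pp1:3 pp2:3 pp3:1 pp4:1 pp5:1

yes yes yes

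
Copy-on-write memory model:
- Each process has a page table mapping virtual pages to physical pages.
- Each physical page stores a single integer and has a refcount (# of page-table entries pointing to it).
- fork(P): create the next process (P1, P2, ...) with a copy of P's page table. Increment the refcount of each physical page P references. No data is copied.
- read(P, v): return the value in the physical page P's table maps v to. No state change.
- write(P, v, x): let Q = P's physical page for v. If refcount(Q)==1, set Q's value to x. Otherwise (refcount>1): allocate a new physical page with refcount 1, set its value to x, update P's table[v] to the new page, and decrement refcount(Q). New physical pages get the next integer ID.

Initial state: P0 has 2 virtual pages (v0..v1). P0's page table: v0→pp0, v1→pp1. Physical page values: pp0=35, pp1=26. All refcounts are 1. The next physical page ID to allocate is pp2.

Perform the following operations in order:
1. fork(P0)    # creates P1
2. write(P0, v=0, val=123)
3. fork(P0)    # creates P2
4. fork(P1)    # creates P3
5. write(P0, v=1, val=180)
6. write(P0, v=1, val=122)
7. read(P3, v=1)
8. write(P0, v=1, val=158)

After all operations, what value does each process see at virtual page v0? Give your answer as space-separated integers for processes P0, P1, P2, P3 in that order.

Op 1: fork(P0) -> P1. 2 ppages; refcounts: pp0:2 pp1:2
Op 2: write(P0, v0, 123). refcount(pp0)=2>1 -> COPY to pp2. 3 ppages; refcounts: pp0:1 pp1:2 pp2:1
Op 3: fork(P0) -> P2. 3 ppages; refcounts: pp0:1 pp1:3 pp2:2
Op 4: fork(P1) -> P3. 3 ppages; refcounts: pp0:2 pp1:4 pp2:2
Op 5: write(P0, v1, 180). refcount(pp1)=4>1 -> COPY to pp3. 4 ppages; refcounts: pp0:2 pp1:3 pp2:2 pp3:1
Op 6: write(P0, v1, 122). refcount(pp3)=1 -> write in place. 4 ppages; refcounts: pp0:2 pp1:3 pp2:2 pp3:1
Op 7: read(P3, v1) -> 26. No state change.
Op 8: write(P0, v1, 158). refcount(pp3)=1 -> write in place. 4 ppages; refcounts: pp0:2 pp1:3 pp2:2 pp3:1
P0: v0 -> pp2 = 123
P1: v0 -> pp0 = 35
P2: v0 -> pp2 = 123
P3: v0 -> pp0 = 35

Answer: 123 35 123 35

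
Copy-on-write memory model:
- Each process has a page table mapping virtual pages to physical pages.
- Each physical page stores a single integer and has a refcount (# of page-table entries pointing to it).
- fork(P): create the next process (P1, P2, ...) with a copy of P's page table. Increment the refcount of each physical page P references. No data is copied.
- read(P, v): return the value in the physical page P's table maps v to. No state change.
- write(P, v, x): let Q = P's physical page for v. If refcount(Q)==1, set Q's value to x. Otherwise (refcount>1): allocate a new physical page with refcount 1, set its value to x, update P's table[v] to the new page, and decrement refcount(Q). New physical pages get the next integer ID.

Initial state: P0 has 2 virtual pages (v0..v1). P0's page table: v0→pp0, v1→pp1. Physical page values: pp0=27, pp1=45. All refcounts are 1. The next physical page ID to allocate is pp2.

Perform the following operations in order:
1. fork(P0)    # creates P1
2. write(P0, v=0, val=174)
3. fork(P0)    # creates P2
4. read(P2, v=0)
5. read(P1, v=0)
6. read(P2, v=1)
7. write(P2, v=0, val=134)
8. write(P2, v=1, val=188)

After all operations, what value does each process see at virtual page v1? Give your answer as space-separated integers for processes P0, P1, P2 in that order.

Answer: 45 45 188

Derivation:
Op 1: fork(P0) -> P1. 2 ppages; refcounts: pp0:2 pp1:2
Op 2: write(P0, v0, 174). refcount(pp0)=2>1 -> COPY to pp2. 3 ppages; refcounts: pp0:1 pp1:2 pp2:1
Op 3: fork(P0) -> P2. 3 ppages; refcounts: pp0:1 pp1:3 pp2:2
Op 4: read(P2, v0) -> 174. No state change.
Op 5: read(P1, v0) -> 27. No state change.
Op 6: read(P2, v1) -> 45. No state change.
Op 7: write(P2, v0, 134). refcount(pp2)=2>1 -> COPY to pp3. 4 ppages; refcounts: pp0:1 pp1:3 pp2:1 pp3:1
Op 8: write(P2, v1, 188). refcount(pp1)=3>1 -> COPY to pp4. 5 ppages; refcounts: pp0:1 pp1:2 pp2:1 pp3:1 pp4:1
P0: v1 -> pp1 = 45
P1: v1 -> pp1 = 45
P2: v1 -> pp4 = 188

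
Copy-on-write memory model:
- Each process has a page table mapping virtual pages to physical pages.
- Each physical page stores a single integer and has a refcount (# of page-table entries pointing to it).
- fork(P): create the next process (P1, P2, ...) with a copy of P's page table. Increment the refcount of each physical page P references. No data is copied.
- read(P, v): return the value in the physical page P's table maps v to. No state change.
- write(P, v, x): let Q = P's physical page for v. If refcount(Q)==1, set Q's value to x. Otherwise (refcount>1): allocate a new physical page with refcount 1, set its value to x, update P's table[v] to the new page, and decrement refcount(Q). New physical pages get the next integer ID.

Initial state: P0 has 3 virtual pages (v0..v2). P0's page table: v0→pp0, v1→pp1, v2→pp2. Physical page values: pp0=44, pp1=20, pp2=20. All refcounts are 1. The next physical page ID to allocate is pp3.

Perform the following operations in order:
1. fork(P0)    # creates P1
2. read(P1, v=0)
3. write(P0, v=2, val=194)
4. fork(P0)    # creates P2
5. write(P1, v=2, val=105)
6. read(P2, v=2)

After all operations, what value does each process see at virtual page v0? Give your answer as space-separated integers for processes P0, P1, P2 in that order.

Answer: 44 44 44

Derivation:
Op 1: fork(P0) -> P1. 3 ppages; refcounts: pp0:2 pp1:2 pp2:2
Op 2: read(P1, v0) -> 44. No state change.
Op 3: write(P0, v2, 194). refcount(pp2)=2>1 -> COPY to pp3. 4 ppages; refcounts: pp0:2 pp1:2 pp2:1 pp3:1
Op 4: fork(P0) -> P2. 4 ppages; refcounts: pp0:3 pp1:3 pp2:1 pp3:2
Op 5: write(P1, v2, 105). refcount(pp2)=1 -> write in place. 4 ppages; refcounts: pp0:3 pp1:3 pp2:1 pp3:2
Op 6: read(P2, v2) -> 194. No state change.
P0: v0 -> pp0 = 44
P1: v0 -> pp0 = 44
P2: v0 -> pp0 = 44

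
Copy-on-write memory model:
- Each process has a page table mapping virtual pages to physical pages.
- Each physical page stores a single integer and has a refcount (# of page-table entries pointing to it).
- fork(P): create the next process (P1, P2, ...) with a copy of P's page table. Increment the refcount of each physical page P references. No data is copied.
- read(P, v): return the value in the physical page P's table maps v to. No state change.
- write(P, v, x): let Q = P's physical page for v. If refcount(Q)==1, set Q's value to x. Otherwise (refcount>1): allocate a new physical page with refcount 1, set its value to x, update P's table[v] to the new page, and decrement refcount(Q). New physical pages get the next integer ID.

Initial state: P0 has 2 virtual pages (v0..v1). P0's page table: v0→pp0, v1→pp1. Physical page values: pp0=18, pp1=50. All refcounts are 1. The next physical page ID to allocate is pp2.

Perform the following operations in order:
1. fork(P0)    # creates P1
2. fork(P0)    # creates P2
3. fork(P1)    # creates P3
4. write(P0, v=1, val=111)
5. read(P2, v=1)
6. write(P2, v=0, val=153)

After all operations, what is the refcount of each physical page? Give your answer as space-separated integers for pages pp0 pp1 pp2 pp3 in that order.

Op 1: fork(P0) -> P1. 2 ppages; refcounts: pp0:2 pp1:2
Op 2: fork(P0) -> P2. 2 ppages; refcounts: pp0:3 pp1:3
Op 3: fork(P1) -> P3. 2 ppages; refcounts: pp0:4 pp1:4
Op 4: write(P0, v1, 111). refcount(pp1)=4>1 -> COPY to pp2. 3 ppages; refcounts: pp0:4 pp1:3 pp2:1
Op 5: read(P2, v1) -> 50. No state change.
Op 6: write(P2, v0, 153). refcount(pp0)=4>1 -> COPY to pp3. 4 ppages; refcounts: pp0:3 pp1:3 pp2:1 pp3:1

Answer: 3 3 1 1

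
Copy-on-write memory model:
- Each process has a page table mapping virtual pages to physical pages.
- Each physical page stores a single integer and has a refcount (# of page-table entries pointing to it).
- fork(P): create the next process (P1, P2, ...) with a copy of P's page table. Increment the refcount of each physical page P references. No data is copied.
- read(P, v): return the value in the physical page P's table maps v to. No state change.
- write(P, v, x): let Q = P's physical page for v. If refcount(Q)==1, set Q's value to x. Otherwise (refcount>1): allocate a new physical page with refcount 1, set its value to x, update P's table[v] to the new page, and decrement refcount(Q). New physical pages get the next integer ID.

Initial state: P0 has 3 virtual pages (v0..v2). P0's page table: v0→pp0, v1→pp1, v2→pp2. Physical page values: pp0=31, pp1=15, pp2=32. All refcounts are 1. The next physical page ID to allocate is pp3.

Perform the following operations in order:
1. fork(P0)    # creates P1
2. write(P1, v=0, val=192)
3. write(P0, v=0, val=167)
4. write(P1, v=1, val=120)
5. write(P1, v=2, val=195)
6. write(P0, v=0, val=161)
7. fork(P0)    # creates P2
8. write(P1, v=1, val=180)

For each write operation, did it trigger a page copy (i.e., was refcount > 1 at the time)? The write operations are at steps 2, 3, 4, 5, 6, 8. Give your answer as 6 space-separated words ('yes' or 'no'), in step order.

Op 1: fork(P0) -> P1. 3 ppages; refcounts: pp0:2 pp1:2 pp2:2
Op 2: write(P1, v0, 192). refcount(pp0)=2>1 -> COPY to pp3. 4 ppages; refcounts: pp0:1 pp1:2 pp2:2 pp3:1
Op 3: write(P0, v0, 167). refcount(pp0)=1 -> write in place. 4 ppages; refcounts: pp0:1 pp1:2 pp2:2 pp3:1
Op 4: write(P1, v1, 120). refcount(pp1)=2>1 -> COPY to pp4. 5 ppages; refcounts: pp0:1 pp1:1 pp2:2 pp3:1 pp4:1
Op 5: write(P1, v2, 195). refcount(pp2)=2>1 -> COPY to pp5. 6 ppages; refcounts: pp0:1 pp1:1 pp2:1 pp3:1 pp4:1 pp5:1
Op 6: write(P0, v0, 161). refcount(pp0)=1 -> write in place. 6 ppages; refcounts: pp0:1 pp1:1 pp2:1 pp3:1 pp4:1 pp5:1
Op 7: fork(P0) -> P2. 6 ppages; refcounts: pp0:2 pp1:2 pp2:2 pp3:1 pp4:1 pp5:1
Op 8: write(P1, v1, 180). refcount(pp4)=1 -> write in place. 6 ppages; refcounts: pp0:2 pp1:2 pp2:2 pp3:1 pp4:1 pp5:1

yes no yes yes no no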